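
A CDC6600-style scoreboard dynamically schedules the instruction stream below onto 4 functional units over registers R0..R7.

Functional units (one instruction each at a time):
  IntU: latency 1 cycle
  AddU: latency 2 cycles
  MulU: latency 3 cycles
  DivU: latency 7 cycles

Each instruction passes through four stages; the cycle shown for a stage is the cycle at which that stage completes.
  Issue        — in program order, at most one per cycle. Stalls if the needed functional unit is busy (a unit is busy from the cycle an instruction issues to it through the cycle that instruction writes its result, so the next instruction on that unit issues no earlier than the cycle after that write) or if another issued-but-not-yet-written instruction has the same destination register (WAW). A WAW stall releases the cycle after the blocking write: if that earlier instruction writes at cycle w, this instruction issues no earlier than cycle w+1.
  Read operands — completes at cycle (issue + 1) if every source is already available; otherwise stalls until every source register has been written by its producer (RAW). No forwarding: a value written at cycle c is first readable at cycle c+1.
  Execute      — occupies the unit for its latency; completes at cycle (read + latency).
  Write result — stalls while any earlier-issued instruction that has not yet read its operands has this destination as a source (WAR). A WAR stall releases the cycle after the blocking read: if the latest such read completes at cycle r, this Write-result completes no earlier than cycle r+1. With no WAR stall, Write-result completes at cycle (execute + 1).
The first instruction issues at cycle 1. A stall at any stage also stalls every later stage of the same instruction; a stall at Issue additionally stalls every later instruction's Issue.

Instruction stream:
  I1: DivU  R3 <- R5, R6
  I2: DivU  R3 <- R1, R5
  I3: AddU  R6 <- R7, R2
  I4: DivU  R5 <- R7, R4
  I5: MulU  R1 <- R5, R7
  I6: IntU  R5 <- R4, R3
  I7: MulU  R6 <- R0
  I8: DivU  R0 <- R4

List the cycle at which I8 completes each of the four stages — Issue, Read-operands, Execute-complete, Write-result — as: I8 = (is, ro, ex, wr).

I8 = (37, 38, 45, 46)

1) issue 1, read 2, done 9, write 10
2) issue 11, read 12, done 19, write 20  <struct: DivU busy until I1 writes@10>
3) issue 12, read 13, done 15, write 16
4) issue 21, read 22, done 29, write 30  <struct: DivU busy until I2 writes@20>
5) issue 22, read 31, done 34, write 35  <RAW R5: wait I4 write@30>
6) issue 31, read 32, done 33, write 34  <WAW R5: wait I4 write@30>
7) issue 36, read 37, done 40, write 41  <struct: MulU busy until I5 writes@35>
8) issue 37, read 38, done 45, write 46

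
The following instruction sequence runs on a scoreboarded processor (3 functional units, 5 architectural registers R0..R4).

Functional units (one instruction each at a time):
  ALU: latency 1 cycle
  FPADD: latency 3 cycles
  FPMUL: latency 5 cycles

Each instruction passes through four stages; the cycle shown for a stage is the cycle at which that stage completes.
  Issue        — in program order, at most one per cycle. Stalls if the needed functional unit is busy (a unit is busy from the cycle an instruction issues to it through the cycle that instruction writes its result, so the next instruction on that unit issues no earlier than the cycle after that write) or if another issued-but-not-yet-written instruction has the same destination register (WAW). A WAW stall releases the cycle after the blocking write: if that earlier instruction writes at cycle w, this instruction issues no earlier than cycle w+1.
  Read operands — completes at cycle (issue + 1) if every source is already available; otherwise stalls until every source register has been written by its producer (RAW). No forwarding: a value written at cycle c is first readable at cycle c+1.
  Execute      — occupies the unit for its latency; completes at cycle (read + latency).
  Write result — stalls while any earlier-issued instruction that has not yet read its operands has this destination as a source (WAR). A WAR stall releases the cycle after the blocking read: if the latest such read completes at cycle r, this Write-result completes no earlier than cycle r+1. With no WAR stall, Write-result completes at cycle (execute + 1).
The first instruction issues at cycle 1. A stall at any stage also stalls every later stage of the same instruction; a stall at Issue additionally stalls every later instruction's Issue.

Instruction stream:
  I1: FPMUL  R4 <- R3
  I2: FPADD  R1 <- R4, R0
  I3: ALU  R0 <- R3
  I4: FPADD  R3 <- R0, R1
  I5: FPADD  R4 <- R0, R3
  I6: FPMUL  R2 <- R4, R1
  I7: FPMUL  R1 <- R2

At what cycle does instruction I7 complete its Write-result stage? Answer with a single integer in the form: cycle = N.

cycle = 40

cycle 1: I1 issues→FPMUL
cycle 2: I1 reads · I2 issues→FPADD
cycle 3: I3 issues→ALU
cycle 4: I3 reads
cycle 5: I3 exec-done
cycle 7: I1 exec-done
cycle 8: I1 writes R4
cycle 9: I2 reads
cycle 10: I3 writes R0
cycle 12: I2 exec-done
cycle 13: I2 writes R1
cycle 14: I4 issues→FPADD
cycle 15: I4 reads
cycle 18: I4 exec-done
cycle 19: I4 writes R3
cycle 20: I5 issues→FPADD
cycle 21: I5 reads · I6 issues→FPMUL
cycle 24: I5 exec-done
cycle 25: I5 writes R4
cycle 26: I6 reads
cycle 31: I6 exec-done
cycle 32: I6 writes R2
cycle 33: I7 issues→FPMUL
cycle 34: I7 reads
cycle 39: I7 exec-done
cycle 40: I7 writes R1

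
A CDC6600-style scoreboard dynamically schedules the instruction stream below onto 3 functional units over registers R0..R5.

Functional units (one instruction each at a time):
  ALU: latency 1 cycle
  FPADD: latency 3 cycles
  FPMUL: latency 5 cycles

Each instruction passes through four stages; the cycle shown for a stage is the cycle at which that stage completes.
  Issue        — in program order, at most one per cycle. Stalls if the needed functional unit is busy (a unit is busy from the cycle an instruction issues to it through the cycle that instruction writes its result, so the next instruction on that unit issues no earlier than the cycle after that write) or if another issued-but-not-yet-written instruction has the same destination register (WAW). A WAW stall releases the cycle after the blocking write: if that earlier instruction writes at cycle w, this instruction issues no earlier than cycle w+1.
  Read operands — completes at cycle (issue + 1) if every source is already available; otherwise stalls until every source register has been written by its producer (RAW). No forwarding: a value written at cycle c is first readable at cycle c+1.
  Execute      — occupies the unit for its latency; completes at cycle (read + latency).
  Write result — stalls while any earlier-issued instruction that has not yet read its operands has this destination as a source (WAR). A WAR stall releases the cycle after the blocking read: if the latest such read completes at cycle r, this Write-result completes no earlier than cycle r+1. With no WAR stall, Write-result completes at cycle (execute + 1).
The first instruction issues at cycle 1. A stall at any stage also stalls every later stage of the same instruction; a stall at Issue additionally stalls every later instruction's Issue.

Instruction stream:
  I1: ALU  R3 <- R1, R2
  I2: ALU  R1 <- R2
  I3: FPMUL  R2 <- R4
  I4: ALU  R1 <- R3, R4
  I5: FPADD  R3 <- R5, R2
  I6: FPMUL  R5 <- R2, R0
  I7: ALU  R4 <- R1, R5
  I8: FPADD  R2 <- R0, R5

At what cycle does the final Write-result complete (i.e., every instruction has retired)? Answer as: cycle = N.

cycle = 26

t=1  issue I1 (ALU)
t=2  I1 read-ops
t=3  I1 finished on ALU
t=4  I1→R3
t=5  issue I2 (ALU)
t=6  I2 read-ops; issue I3 (FPMUL)
t=7  I2 finished on ALU; I3 read-ops
t=8  I2→R1
t=9  issue I4 (ALU)
t=10  I4 read-ops; issue I5 (FPADD)
t=11  I4 finished on ALU
t=12  I3 finished on FPMUL; I4→R1
t=13  I3→R2
t=14  I5 read-ops; issue I6 (FPMUL)
t=15  I6 read-ops; issue I7 (ALU)
t=17  I5 finished on FPADD
t=18  I5→R3
t=19  issue I8 (FPADD)
t=20  I6 finished on FPMUL
t=21  I6→R5
t=22  I7 read-ops; I8 read-ops
t=23  I7 finished on ALU
t=24  I7→R4
t=25  I8 finished on FPADD
t=26  I8→R2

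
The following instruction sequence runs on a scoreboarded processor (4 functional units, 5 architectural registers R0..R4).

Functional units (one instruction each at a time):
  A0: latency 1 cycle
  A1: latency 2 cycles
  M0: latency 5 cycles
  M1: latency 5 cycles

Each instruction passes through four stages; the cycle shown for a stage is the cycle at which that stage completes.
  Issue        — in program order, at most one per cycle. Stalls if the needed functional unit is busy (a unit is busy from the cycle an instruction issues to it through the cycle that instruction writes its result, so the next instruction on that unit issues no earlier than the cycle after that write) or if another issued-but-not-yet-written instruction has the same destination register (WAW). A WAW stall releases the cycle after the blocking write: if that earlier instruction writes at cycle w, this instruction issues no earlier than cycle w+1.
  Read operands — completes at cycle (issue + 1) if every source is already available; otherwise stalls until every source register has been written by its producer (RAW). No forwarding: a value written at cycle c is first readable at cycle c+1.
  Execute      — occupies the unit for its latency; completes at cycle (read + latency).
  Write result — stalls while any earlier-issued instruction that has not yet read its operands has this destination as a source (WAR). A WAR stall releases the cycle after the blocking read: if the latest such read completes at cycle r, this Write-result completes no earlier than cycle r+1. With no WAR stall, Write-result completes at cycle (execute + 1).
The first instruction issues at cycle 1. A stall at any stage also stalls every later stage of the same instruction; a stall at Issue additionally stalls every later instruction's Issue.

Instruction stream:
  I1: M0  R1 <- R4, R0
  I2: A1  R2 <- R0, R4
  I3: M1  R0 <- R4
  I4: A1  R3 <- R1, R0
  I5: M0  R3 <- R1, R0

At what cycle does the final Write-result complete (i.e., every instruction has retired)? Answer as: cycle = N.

cycle = 22

t=1  I1→M0
t=2  I1 RO | I2→A1
t=3  I2 RO | I3→M1
t=4  I3 RO
t=5  I2 EX
t=6  I2 WR R2
t=7  I1 EX | I4→A1
t=8  I1 WR R1
t=9  I3 EX
t=10  I3 WR R0
t=11  I4 RO
t=13  I4 EX
t=14  I4 WR R3
t=15  I5→M0
t=16  I5 RO
t=21  I5 EX
t=22  I5 WR R3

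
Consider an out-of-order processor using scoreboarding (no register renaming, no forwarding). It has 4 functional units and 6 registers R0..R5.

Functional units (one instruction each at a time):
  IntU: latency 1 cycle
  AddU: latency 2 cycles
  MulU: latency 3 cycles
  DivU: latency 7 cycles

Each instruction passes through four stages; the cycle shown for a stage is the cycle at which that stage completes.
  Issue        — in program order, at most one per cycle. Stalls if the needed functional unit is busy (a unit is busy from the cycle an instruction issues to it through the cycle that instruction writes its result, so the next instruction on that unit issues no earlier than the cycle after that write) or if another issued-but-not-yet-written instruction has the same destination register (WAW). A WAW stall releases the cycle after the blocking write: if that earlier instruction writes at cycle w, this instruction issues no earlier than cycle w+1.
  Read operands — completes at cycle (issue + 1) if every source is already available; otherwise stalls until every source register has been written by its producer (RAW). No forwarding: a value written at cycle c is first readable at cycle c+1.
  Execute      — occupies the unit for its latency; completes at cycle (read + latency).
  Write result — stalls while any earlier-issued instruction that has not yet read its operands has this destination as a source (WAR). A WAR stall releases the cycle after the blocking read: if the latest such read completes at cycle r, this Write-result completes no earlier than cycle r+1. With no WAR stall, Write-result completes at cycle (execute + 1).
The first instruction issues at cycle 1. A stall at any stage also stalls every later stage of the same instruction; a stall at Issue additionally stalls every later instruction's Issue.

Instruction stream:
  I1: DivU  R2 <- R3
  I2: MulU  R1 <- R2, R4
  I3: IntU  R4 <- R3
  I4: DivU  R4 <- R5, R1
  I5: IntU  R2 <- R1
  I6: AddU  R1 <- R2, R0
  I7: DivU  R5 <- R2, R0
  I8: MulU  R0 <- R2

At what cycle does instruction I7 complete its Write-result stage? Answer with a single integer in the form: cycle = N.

I1  is:1  ro:2  ex:9  wr:10
I2  is:2  ro:11  ex:14  wr:15  — RAW R2: wait I1 write@10
I3  is:3  ro:4  ex:5  wr:12  — WAR R4: wait I2 read@11
I4  is:13  ro:16  ex:23  wr:24  — WAW R4: wait I3 write@12, RAW R1: wait I2 write@15
I5  is:14  ro:16  ex:17  wr:18  — RAW R1: wait I2 write@15
I6  is:16  ro:19  ex:21  wr:22  — WAW R1: wait I2 write@15, RAW R2: wait I5 write@18
I7  is:25  ro:26  ex:33  wr:34  — struct: DivU busy until I4 writes@24
I8  is:26  ro:27  ex:30  wr:31

cycle = 34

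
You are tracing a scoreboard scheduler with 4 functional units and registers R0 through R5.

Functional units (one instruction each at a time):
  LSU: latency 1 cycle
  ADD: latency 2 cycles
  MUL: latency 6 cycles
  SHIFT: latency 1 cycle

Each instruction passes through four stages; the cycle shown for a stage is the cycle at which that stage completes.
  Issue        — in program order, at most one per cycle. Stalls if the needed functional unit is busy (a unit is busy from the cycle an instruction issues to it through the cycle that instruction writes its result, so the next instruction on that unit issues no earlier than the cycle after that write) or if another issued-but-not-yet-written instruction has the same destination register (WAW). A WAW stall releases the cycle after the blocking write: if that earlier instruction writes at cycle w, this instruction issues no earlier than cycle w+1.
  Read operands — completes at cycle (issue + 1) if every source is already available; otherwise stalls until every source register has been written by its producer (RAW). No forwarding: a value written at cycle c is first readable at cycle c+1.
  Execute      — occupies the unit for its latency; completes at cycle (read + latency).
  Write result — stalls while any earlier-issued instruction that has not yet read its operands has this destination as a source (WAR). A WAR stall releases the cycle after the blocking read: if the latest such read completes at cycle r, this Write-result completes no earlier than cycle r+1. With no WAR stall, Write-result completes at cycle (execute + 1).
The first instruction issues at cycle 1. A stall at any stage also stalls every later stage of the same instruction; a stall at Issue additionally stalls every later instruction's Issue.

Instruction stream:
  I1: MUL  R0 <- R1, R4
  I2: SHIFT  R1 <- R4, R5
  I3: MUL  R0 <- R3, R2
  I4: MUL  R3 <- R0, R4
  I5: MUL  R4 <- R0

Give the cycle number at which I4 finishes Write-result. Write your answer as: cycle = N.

cycle = 27

I1  is:1  ro:2  ex:8  wr:9
I2  is:2  ro:3  ex:4  wr:5
I3  is:10  ro:11  ex:17  wr:18  — struct: MUL busy until I1 writes@9
I4  is:19  ro:20  ex:26  wr:27  — struct: MUL busy until I3 writes@18
I5  is:28  ro:29  ex:35  wr:36  — struct: MUL busy until I4 writes@27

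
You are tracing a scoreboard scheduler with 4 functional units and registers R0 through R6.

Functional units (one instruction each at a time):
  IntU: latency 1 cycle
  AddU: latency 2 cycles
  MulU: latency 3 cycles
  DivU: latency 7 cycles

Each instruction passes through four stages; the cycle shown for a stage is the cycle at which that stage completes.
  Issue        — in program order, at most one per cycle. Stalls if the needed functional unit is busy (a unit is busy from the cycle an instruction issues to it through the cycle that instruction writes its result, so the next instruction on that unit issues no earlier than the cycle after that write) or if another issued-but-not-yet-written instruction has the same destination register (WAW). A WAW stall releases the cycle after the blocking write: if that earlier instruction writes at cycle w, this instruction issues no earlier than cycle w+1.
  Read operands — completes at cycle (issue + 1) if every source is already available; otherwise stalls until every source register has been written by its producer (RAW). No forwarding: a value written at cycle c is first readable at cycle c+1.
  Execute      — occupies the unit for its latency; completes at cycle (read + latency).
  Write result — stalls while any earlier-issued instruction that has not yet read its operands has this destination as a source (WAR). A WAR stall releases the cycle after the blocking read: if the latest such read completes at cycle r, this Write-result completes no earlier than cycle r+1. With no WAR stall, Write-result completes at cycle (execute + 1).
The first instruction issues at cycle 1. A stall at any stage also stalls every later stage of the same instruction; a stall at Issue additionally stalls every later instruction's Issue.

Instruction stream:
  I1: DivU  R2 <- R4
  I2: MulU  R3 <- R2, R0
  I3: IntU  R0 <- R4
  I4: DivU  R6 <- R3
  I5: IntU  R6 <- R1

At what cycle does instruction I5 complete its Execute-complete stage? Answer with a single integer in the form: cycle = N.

I1 -> (1, 2, 9, 10)
I2 -> (2, 11, 14, 15)  // RAW R2: wait I1 write@10
I3 -> (3, 4, 5, 12)  // WAR R0: wait I2 read@11
I4 -> (11, 16, 23, 24)  // struct: DivU busy until I1 writes@10, RAW R3: wait I2 write@15
I5 -> (25, 26, 27, 28)  // WAW R6: wait I4 write@24

cycle = 27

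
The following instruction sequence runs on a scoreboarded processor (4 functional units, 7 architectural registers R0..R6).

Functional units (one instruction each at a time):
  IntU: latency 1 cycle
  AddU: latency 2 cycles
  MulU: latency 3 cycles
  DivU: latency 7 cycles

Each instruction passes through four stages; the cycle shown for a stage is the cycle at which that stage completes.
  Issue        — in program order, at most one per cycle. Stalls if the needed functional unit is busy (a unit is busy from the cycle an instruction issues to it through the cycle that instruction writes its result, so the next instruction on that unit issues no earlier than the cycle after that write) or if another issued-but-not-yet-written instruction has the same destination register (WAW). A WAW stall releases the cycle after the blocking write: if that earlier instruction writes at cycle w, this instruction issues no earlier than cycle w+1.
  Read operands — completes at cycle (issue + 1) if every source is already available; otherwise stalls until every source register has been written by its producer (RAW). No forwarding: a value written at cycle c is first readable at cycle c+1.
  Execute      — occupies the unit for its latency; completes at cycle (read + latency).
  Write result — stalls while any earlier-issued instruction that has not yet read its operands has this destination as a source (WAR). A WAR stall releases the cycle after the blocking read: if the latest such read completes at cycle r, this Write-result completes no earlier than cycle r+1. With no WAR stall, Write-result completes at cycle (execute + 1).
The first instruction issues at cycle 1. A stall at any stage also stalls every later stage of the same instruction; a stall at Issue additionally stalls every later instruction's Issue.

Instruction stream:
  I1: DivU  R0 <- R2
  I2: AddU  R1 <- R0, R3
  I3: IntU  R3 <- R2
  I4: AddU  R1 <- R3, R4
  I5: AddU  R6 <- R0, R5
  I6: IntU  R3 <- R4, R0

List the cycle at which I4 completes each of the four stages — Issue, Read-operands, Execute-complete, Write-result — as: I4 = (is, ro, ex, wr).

I4 = (15, 16, 18, 19)

I1  is:1  ro:2  ex:9  wr:10
I2  is:2  ro:11  ex:13  wr:14  — RAW R0: wait I1 write@10
I3  is:3  ro:4  ex:5  wr:12  — WAR R3: wait I2 read@11
I4  is:15  ro:16  ex:18  wr:19  — struct: AddU busy until I2 writes@14
I5  is:20  ro:21  ex:23  wr:24  — struct: AddU busy until I4 writes@19
I6  is:21  ro:22  ex:23  wr:24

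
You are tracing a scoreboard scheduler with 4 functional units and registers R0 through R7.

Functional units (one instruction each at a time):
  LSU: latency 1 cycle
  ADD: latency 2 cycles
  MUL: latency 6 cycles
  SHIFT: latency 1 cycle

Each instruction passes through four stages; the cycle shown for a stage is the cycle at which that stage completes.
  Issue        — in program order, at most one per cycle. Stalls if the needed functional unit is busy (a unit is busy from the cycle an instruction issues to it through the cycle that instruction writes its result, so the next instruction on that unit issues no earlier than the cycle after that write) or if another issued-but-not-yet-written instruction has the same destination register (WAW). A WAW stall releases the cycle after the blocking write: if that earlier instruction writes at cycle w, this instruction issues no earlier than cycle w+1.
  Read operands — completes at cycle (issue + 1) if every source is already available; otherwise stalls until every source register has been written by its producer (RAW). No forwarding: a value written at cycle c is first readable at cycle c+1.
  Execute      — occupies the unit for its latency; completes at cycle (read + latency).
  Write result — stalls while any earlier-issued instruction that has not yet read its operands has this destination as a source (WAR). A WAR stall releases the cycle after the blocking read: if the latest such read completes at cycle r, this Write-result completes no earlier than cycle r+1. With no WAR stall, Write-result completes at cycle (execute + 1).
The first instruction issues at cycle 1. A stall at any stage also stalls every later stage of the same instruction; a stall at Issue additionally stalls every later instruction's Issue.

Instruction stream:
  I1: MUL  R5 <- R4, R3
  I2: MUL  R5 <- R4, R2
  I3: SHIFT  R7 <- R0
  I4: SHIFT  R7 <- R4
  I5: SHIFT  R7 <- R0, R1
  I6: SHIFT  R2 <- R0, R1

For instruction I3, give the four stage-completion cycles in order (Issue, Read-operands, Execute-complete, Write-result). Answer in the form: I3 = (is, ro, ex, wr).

c1: I1→MUL
c2: I1 RO
c8: I1 EX
c9: I1 WR R5
c10: I2→MUL
c11: I2 RO · I3→SHIFT
c12: I3 RO
c13: I3 EX
c14: I3 WR R7
c15: I4→SHIFT
c16: I4 RO
c17: I2 EX · I4 EX
c18: I2 WR R5 · I4 WR R7
c19: I5→SHIFT
c20: I5 RO
c21: I5 EX
c22: I5 WR R7
c23: I6→SHIFT
c24: I6 RO
c25: I6 EX
c26: I6 WR R2

I3 = (11, 12, 13, 14)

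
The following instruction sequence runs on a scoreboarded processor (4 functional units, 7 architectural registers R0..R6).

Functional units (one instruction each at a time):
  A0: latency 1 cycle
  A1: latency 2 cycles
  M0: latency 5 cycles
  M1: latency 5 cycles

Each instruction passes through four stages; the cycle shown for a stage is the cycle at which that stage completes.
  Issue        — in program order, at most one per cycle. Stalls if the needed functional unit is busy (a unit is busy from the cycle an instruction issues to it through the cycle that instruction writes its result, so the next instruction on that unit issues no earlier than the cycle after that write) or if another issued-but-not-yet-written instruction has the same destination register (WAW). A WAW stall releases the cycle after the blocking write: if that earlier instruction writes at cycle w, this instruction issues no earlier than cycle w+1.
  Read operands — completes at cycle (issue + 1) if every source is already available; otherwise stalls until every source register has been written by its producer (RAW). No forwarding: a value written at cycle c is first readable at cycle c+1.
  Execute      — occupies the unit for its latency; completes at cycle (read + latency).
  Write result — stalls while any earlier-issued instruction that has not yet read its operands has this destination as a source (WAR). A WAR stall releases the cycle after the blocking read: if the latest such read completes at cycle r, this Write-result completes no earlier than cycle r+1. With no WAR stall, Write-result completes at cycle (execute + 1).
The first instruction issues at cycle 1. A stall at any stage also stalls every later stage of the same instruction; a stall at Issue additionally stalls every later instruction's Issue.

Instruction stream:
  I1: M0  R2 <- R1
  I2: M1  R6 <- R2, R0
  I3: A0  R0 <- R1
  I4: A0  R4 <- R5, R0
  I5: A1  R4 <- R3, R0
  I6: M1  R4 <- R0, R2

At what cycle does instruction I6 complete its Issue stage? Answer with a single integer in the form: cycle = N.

c1: I1 issues→M0
c2: I1 reads · I2 issues→M1
c3: I3 issues→A0
c4: I3 reads
c5: I3 exec-done
c7: I1 exec-done
c8: I1 writes R2
c9: I2 reads
c10: I3 writes R0
c11: I4 issues→A0
c12: I4 reads
c13: I4 exec-done
c14: I2 exec-done · I4 writes R4
c15: I2 writes R6 · I5 issues→A1
c16: I5 reads
c18: I5 exec-done
c19: I5 writes R4
c20: I6 issues→M1
c21: I6 reads
c26: I6 exec-done
c27: I6 writes R4

cycle = 20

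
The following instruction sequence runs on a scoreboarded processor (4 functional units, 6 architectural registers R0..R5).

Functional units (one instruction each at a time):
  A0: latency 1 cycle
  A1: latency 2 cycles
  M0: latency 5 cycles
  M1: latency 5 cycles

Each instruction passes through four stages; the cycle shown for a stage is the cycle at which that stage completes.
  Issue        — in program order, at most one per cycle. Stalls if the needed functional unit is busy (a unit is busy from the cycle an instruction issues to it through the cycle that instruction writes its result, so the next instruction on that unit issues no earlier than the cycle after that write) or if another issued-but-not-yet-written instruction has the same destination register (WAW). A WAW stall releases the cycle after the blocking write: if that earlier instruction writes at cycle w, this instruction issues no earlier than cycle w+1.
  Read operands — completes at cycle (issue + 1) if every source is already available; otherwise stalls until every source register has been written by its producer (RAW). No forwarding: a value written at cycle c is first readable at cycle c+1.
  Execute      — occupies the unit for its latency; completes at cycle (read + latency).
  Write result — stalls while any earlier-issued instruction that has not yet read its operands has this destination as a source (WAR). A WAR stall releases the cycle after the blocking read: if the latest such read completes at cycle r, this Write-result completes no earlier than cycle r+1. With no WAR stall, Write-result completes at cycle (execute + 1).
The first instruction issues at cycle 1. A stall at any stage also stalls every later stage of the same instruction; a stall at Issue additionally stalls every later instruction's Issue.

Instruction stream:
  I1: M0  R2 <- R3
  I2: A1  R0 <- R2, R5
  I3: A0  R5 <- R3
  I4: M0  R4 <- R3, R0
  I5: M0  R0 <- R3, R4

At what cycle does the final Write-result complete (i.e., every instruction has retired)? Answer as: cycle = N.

I1  is:1  ro:2  ex:7  wr:8
I2  is:2  ro:9  ex:11  wr:12  — RAW R2: wait I1 write@8
I3  is:3  ro:4  ex:5  wr:10  — WAR R5: wait I2 read@9
I4  is:9  ro:13  ex:18  wr:19  — struct: M0 busy until I1 writes@8, RAW R0: wait I2 write@12
I5  is:20  ro:21  ex:26  wr:27  — struct: M0 busy until I4 writes@19

cycle = 27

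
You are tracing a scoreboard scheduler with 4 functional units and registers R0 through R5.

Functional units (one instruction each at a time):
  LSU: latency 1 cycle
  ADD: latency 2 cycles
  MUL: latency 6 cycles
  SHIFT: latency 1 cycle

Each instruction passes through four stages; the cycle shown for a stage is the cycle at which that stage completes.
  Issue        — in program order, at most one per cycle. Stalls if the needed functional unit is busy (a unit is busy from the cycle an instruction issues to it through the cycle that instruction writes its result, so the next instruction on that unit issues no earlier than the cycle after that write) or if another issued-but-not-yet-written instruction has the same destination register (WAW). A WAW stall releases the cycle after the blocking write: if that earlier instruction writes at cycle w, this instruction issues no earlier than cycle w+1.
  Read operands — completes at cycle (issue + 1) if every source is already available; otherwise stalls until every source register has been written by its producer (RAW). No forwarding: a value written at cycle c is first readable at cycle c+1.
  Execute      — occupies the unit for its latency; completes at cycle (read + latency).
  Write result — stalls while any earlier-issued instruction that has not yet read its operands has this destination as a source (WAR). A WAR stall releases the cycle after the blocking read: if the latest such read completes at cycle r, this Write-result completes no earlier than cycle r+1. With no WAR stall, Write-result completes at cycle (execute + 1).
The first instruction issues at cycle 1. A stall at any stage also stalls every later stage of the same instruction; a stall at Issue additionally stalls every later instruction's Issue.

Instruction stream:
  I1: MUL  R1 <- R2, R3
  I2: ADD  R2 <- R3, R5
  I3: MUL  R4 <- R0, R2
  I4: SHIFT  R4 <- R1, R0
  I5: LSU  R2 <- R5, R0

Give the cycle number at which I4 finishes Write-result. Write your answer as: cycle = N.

cycle = 22

I1  is:1  ro:2  ex:8  wr:9
I2  is:2  ro:3  ex:5  wr:6
I3  is:10  ro:11  ex:17  wr:18  — struct: MUL busy until I1 writes@9
I4  is:19  ro:20  ex:21  wr:22  — WAW R4: wait I3 write@18
I5  is:20  ro:21  ex:22  wr:23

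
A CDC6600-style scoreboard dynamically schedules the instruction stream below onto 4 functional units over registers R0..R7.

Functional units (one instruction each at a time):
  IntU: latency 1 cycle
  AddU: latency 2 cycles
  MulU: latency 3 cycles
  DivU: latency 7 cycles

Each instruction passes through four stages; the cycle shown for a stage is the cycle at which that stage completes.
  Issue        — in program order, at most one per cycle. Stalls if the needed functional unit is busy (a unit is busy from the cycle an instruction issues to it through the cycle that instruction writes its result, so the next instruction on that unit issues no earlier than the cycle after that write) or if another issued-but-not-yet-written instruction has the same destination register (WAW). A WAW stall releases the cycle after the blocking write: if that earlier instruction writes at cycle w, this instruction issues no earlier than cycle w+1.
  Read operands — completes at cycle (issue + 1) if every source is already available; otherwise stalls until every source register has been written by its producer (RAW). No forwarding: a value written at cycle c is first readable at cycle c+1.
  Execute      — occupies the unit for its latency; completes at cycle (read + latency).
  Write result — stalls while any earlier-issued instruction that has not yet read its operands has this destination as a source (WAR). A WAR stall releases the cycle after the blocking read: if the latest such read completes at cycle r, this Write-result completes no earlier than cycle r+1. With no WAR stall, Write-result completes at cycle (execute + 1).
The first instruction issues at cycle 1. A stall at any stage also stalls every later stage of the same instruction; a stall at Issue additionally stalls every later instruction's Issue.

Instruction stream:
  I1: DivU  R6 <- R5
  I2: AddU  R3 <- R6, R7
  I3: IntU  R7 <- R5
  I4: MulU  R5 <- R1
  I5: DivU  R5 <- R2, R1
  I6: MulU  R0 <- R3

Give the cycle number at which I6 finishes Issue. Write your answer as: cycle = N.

cycle = 12

t=1  I1→DivU
t=2  I1 RO | I2→AddU
t=3  I3→IntU
t=4  I3 RO | I4→MulU
t=5  I3 EX | I4 RO
t=8  I4 EX
t=9  I1 EX | I4 WR R5
t=10  I1 WR R6
t=11  I2 RO | I5→DivU
t=12  I3 WR R7 | I5 RO | I6→MulU
t=13  I2 EX
t=14  I2 WR R3
t=15  I6 RO
t=18  I6 EX
t=19  I5 EX | I6 WR R0
t=20  I5 WR R5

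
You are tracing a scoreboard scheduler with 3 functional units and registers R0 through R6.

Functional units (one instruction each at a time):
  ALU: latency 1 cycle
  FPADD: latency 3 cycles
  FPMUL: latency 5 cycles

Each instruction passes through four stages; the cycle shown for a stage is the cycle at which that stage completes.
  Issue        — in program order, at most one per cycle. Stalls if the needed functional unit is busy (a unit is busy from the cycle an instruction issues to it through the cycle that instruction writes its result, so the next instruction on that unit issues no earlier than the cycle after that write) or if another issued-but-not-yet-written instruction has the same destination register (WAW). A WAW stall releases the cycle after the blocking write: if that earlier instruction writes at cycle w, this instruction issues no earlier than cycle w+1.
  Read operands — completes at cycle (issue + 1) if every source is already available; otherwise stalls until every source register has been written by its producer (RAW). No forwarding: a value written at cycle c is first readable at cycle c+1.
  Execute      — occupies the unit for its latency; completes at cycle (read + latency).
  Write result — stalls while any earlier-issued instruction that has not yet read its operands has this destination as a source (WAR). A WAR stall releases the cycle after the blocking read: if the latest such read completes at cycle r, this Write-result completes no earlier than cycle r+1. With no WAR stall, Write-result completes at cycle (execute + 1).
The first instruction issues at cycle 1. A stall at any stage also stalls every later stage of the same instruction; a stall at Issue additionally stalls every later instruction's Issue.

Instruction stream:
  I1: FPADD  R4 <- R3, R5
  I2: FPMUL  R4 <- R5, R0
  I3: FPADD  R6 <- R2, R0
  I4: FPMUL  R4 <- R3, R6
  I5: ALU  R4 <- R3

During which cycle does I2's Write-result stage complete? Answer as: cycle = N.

I1  is:1  ro:2  ex:5  wr:6
I2  is:7  ro:8  ex:13  wr:14  — WAW R4: wait I1 write@6
I3  is:8  ro:9  ex:12  wr:13
I4  is:15  ro:16  ex:21  wr:22  — struct: FPMUL busy until I2 writes@14
I5  is:23  ro:24  ex:25  wr:26  — WAW R4: wait I4 write@22

cycle = 14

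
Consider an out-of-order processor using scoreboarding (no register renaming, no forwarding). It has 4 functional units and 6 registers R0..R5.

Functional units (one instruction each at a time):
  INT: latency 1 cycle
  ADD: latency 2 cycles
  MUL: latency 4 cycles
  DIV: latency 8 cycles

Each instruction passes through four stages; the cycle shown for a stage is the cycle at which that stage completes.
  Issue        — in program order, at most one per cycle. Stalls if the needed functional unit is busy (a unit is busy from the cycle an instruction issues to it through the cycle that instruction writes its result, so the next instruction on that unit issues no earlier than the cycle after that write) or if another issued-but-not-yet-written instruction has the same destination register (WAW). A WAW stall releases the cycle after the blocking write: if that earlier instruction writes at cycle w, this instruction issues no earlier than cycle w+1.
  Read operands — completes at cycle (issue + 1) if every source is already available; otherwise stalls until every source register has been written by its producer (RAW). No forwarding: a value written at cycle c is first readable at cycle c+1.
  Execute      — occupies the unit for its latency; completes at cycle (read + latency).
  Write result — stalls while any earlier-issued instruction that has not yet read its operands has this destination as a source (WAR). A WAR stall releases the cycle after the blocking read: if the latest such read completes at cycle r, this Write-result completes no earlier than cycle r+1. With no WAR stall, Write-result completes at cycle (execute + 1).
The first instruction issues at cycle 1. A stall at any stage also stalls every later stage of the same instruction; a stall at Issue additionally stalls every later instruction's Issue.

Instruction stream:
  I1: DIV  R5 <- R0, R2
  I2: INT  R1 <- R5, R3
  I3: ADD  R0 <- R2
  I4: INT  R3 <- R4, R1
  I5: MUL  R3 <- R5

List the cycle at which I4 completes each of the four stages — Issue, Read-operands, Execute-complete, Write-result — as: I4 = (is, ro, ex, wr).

I4 = (15, 16, 17, 18)

[1] issue I1 (DIV)
[2] I1 read-ops, issue I2 (INT)
[3] issue I3 (ADD)
[4] I3 read-ops
[6] I3 finished on ADD
[7] I3→R0
[10] I1 finished on DIV
[11] I1→R5
[12] I2 read-ops
[13] I2 finished on INT
[14] I2→R1
[15] issue I4 (INT)
[16] I4 read-ops
[17] I4 finished on INT
[18] I4→R3
[19] issue I5 (MUL)
[20] I5 read-ops
[24] I5 finished on MUL
[25] I5→R3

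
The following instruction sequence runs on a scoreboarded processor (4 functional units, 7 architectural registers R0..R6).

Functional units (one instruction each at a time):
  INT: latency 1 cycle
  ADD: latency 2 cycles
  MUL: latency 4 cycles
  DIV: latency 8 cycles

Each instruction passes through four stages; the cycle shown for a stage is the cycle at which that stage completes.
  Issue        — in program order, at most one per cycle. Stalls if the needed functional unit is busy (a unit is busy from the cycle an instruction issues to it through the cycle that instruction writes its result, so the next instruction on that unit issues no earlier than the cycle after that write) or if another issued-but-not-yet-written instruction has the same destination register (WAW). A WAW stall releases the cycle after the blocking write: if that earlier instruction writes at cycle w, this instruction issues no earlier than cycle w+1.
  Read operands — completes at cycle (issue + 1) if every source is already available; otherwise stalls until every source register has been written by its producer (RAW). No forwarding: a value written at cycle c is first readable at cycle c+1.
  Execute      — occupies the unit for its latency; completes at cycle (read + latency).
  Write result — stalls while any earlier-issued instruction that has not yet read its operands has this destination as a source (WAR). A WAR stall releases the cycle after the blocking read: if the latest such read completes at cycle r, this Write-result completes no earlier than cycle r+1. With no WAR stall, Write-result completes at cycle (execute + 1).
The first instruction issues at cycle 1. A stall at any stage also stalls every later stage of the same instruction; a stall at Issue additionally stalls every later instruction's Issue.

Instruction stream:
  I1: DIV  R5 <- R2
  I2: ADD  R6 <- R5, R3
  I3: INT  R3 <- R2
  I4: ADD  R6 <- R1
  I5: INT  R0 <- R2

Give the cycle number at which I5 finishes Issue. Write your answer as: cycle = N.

cycle = 17

[I1] 1/2/10/11
[I2] 2/12/14/15  (RAW R5: wait I1 write@11)
[I3] 3/4/5/13  (WAR R3: wait I2 read@12)
[I4] 16/17/19/20  (struct: ADD busy until I2 writes@15)
[I5] 17/18/19/20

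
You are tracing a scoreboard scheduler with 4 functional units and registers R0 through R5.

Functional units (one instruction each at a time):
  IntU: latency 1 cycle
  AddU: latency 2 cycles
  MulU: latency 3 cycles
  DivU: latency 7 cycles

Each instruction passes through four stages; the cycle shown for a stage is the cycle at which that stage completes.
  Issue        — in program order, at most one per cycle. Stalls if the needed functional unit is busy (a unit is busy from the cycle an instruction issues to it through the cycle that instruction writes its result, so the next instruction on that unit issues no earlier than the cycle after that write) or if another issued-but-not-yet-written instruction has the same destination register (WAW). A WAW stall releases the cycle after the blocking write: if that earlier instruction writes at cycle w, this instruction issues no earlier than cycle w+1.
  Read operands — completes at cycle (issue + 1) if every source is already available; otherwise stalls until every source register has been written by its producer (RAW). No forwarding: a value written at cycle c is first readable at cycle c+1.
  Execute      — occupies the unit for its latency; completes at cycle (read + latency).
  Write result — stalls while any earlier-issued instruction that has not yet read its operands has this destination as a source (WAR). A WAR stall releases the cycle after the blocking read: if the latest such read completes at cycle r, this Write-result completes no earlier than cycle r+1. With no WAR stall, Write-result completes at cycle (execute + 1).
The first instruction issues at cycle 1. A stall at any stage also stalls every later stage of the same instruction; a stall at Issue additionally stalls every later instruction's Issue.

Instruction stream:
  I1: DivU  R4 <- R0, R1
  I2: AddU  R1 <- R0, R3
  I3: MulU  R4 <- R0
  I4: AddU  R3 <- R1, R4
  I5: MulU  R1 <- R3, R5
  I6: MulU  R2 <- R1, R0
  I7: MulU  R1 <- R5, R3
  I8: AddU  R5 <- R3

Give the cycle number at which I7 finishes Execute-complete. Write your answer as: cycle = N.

cycle = 36

  I1 | 1 | 2 | 9 | 10
  I2 | 2 | 3 | 5 | 6
  I3 | 11 | 12 | 15 | 16   WAW R4: wait I1 write@10
  I4 | 12 | 17 | 19 | 20   RAW R4: wait I3 write@16
  I5 | 17 | 21 | 24 | 25   struct: MulU busy until I3 writes@16 · RAW R3: wait I4 write@20
  I6 | 26 | 27 | 30 | 31   struct: MulU busy until I5 writes@25
  I7 | 32 | 33 | 36 | 37   struct: MulU busy until I6 writes@31
  I8 | 33 | 34 | 36 | 37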